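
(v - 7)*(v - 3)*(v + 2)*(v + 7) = v^4 - v^3 - 55*v^2 + 49*v + 294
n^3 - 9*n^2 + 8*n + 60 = (n - 6)*(n - 5)*(n + 2)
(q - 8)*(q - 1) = q^2 - 9*q + 8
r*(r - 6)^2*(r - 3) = r^4 - 15*r^3 + 72*r^2 - 108*r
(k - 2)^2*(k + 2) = k^3 - 2*k^2 - 4*k + 8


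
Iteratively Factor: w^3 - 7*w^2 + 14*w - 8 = (w - 2)*(w^2 - 5*w + 4) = (w - 4)*(w - 2)*(w - 1)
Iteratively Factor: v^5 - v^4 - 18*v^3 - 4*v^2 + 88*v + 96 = (v + 2)*(v^4 - 3*v^3 - 12*v^2 + 20*v + 48) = (v + 2)^2*(v^3 - 5*v^2 - 2*v + 24) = (v - 3)*(v + 2)^2*(v^2 - 2*v - 8) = (v - 4)*(v - 3)*(v + 2)^2*(v + 2)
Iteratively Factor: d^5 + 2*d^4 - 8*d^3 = (d)*(d^4 + 2*d^3 - 8*d^2) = d*(d + 4)*(d^3 - 2*d^2) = d*(d - 2)*(d + 4)*(d^2) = d^2*(d - 2)*(d + 4)*(d)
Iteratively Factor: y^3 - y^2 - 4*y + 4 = (y + 2)*(y^2 - 3*y + 2) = (y - 2)*(y + 2)*(y - 1)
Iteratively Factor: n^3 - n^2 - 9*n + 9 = (n - 1)*(n^2 - 9) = (n - 3)*(n - 1)*(n + 3)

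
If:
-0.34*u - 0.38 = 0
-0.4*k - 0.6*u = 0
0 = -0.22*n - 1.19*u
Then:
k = 1.68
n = 6.05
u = -1.12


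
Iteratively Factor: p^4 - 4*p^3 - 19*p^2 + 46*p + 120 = (p - 5)*(p^3 + p^2 - 14*p - 24) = (p - 5)*(p - 4)*(p^2 + 5*p + 6) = (p - 5)*(p - 4)*(p + 2)*(p + 3)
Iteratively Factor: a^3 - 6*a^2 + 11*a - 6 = (a - 1)*(a^2 - 5*a + 6) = (a - 3)*(a - 1)*(a - 2)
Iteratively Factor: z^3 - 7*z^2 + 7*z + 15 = (z - 3)*(z^2 - 4*z - 5) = (z - 5)*(z - 3)*(z + 1)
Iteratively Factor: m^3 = (m)*(m^2) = m^2*(m)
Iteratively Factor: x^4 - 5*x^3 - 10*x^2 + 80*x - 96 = (x + 4)*(x^3 - 9*x^2 + 26*x - 24) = (x - 3)*(x + 4)*(x^2 - 6*x + 8) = (x - 3)*(x - 2)*(x + 4)*(x - 4)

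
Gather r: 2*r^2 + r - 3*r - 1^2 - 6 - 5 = 2*r^2 - 2*r - 12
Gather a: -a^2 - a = -a^2 - a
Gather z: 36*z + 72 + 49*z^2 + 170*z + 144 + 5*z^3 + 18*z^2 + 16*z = 5*z^3 + 67*z^2 + 222*z + 216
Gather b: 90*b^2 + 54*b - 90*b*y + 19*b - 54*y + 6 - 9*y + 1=90*b^2 + b*(73 - 90*y) - 63*y + 7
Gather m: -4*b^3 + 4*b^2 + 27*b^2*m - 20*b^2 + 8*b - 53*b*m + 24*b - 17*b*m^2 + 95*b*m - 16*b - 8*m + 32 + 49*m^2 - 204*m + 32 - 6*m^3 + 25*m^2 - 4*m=-4*b^3 - 16*b^2 + 16*b - 6*m^3 + m^2*(74 - 17*b) + m*(27*b^2 + 42*b - 216) + 64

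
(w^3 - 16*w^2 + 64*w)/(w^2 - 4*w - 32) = w*(w - 8)/(w + 4)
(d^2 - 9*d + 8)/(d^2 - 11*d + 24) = (d - 1)/(d - 3)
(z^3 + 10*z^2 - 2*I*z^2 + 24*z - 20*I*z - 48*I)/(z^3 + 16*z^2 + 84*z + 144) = (z - 2*I)/(z + 6)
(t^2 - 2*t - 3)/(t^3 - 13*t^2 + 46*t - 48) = (t + 1)/(t^2 - 10*t + 16)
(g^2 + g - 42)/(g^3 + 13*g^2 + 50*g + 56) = (g - 6)/(g^2 + 6*g + 8)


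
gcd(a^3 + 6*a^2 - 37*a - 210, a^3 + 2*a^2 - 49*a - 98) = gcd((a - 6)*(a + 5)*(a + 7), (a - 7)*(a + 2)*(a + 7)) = a + 7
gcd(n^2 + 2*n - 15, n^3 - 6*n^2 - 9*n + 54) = n - 3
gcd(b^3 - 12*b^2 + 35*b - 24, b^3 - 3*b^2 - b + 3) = b^2 - 4*b + 3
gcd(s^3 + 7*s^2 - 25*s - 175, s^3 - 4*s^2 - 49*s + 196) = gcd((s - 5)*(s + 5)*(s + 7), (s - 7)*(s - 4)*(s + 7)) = s + 7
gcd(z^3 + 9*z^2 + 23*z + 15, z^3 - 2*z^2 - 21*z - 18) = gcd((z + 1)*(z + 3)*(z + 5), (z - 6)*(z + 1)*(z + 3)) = z^2 + 4*z + 3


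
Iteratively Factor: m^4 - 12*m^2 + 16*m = (m - 2)*(m^3 + 2*m^2 - 8*m) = m*(m - 2)*(m^2 + 2*m - 8) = m*(m - 2)*(m + 4)*(m - 2)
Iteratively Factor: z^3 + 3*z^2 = (z)*(z^2 + 3*z) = z^2*(z + 3)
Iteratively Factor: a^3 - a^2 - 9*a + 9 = (a - 1)*(a^2 - 9) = (a - 3)*(a - 1)*(a + 3)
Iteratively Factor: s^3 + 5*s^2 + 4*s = (s + 4)*(s^2 + s) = s*(s + 4)*(s + 1)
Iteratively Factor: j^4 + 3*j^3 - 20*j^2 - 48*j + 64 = (j - 1)*(j^3 + 4*j^2 - 16*j - 64) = (j - 1)*(j + 4)*(j^2 - 16) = (j - 1)*(j + 4)^2*(j - 4)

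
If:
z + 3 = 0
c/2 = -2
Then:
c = -4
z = -3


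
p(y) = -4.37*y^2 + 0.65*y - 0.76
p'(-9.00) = 79.31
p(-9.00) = -360.58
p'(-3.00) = 26.87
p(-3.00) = -42.04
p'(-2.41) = 21.71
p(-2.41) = -27.71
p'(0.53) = -3.98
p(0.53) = -1.64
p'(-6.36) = 56.24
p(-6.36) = -181.66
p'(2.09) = -17.62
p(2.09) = -18.49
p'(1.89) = -15.87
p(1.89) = -15.14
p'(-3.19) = 28.53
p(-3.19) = -47.30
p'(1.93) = -16.22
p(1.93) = -15.78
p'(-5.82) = 51.52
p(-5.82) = -152.57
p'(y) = 0.65 - 8.74*y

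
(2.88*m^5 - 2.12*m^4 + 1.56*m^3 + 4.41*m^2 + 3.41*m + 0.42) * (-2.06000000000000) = -5.9328*m^5 + 4.3672*m^4 - 3.2136*m^3 - 9.0846*m^2 - 7.0246*m - 0.8652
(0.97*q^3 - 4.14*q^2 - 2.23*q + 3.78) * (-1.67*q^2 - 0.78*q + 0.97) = -1.6199*q^5 + 6.1572*q^4 + 7.8942*q^3 - 8.589*q^2 - 5.1115*q + 3.6666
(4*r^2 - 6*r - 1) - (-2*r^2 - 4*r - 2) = 6*r^2 - 2*r + 1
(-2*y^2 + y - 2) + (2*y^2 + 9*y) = 10*y - 2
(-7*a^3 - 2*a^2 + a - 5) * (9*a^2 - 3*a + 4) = -63*a^5 + 3*a^4 - 13*a^3 - 56*a^2 + 19*a - 20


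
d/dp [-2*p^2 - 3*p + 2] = -4*p - 3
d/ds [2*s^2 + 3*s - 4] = 4*s + 3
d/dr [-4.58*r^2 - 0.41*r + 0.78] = -9.16*r - 0.41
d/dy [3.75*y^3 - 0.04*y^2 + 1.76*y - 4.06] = 11.25*y^2 - 0.08*y + 1.76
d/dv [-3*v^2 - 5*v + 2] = -6*v - 5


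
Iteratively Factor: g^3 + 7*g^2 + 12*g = (g)*(g^2 + 7*g + 12) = g*(g + 4)*(g + 3)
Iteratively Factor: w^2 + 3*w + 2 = (w + 2)*(w + 1)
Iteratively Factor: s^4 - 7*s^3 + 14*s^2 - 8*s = (s)*(s^3 - 7*s^2 + 14*s - 8) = s*(s - 4)*(s^2 - 3*s + 2) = s*(s - 4)*(s - 2)*(s - 1)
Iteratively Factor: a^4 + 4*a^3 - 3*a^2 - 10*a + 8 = (a + 2)*(a^3 + 2*a^2 - 7*a + 4) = (a - 1)*(a + 2)*(a^2 + 3*a - 4) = (a - 1)*(a + 2)*(a + 4)*(a - 1)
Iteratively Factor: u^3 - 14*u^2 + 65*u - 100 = (u - 4)*(u^2 - 10*u + 25) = (u - 5)*(u - 4)*(u - 5)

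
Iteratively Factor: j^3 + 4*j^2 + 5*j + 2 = (j + 2)*(j^2 + 2*j + 1) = (j + 1)*(j + 2)*(j + 1)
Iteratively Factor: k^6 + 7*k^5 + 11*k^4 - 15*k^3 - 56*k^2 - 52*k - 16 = (k + 1)*(k^5 + 6*k^4 + 5*k^3 - 20*k^2 - 36*k - 16) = (k + 1)^2*(k^4 + 5*k^3 - 20*k - 16) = (k + 1)^2*(k + 4)*(k^3 + k^2 - 4*k - 4) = (k - 2)*(k + 1)^2*(k + 4)*(k^2 + 3*k + 2) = (k - 2)*(k + 1)^3*(k + 4)*(k + 2)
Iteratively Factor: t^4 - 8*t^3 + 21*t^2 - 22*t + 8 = (t - 2)*(t^3 - 6*t^2 + 9*t - 4) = (t - 2)*(t - 1)*(t^2 - 5*t + 4) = (t - 4)*(t - 2)*(t - 1)*(t - 1)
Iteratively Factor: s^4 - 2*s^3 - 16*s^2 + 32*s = (s - 2)*(s^3 - 16*s) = (s - 4)*(s - 2)*(s^2 + 4*s) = s*(s - 4)*(s - 2)*(s + 4)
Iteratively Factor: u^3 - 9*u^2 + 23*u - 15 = (u - 1)*(u^2 - 8*u + 15) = (u - 5)*(u - 1)*(u - 3)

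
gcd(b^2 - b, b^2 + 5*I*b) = b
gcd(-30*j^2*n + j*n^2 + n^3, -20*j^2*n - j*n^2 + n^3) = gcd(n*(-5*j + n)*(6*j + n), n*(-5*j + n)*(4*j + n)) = 5*j*n - n^2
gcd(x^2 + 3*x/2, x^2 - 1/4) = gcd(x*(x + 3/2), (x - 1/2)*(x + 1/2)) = 1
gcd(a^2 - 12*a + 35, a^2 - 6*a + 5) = a - 5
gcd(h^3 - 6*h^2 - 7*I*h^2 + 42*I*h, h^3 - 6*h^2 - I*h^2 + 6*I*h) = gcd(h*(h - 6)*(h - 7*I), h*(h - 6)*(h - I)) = h^2 - 6*h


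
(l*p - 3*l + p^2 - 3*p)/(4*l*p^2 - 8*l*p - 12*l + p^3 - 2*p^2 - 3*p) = (l + p)/(4*l*p + 4*l + p^2 + p)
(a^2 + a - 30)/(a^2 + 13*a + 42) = (a - 5)/(a + 7)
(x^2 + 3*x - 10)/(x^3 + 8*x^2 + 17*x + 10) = (x - 2)/(x^2 + 3*x + 2)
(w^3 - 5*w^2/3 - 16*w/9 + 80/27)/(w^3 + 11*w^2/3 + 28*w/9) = (9*w^2 - 27*w + 20)/(3*w*(3*w + 7))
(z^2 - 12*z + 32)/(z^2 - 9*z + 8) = (z - 4)/(z - 1)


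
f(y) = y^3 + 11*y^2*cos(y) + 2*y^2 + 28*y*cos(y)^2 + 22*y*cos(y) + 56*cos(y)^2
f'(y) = -11*y^2*sin(y) + 3*y^2 - 56*y*sin(y)*cos(y) - 22*y*sin(y) + 22*y*cos(y) + 4*y - 112*sin(y)*cos(y) + 28*cos(y)^2 + 22*cos(y)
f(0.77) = 58.46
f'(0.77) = -46.61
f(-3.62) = -114.24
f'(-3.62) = 31.29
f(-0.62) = 18.47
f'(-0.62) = 55.10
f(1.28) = 26.16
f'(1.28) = -67.98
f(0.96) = 47.92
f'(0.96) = -62.94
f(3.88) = -7.03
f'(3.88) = 1.61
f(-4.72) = -59.53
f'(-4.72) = -92.73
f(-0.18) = 45.84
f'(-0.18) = 61.54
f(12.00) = 3854.58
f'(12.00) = 2087.85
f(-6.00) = 6.23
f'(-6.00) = -9.47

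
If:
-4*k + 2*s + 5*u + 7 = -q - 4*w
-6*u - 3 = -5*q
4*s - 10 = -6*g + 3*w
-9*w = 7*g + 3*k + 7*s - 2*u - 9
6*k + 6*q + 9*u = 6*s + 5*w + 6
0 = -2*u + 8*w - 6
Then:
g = 127225/28388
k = -20967/28388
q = -2751/7097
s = -27070/7097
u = -5841/7097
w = 7725/14194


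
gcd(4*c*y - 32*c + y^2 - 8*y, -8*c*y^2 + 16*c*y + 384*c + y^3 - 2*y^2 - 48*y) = y - 8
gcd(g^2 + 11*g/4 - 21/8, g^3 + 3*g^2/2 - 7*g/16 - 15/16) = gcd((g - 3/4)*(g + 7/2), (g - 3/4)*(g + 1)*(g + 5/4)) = g - 3/4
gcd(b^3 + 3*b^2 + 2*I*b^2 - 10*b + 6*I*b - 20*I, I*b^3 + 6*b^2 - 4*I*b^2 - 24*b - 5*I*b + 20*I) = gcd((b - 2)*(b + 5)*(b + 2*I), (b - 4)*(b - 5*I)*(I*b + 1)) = 1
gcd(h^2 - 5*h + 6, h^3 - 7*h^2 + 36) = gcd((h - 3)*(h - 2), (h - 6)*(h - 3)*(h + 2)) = h - 3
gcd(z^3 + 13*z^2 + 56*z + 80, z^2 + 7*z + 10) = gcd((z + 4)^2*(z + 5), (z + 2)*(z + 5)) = z + 5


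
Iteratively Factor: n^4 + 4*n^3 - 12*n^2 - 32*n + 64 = (n - 2)*(n^3 + 6*n^2 - 32) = (n - 2)*(n + 4)*(n^2 + 2*n - 8) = (n - 2)^2*(n + 4)*(n + 4)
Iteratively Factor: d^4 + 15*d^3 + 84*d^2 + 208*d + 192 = (d + 4)*(d^3 + 11*d^2 + 40*d + 48) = (d + 3)*(d + 4)*(d^2 + 8*d + 16) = (d + 3)*(d + 4)^2*(d + 4)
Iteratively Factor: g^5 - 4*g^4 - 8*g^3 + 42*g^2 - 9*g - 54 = (g + 3)*(g^4 - 7*g^3 + 13*g^2 + 3*g - 18) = (g + 1)*(g + 3)*(g^3 - 8*g^2 + 21*g - 18) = (g - 3)*(g + 1)*(g + 3)*(g^2 - 5*g + 6) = (g - 3)*(g - 2)*(g + 1)*(g + 3)*(g - 3)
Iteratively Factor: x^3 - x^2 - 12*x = (x - 4)*(x^2 + 3*x) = (x - 4)*(x + 3)*(x)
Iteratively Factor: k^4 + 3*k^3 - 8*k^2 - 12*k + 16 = (k - 2)*(k^3 + 5*k^2 + 2*k - 8) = (k - 2)*(k - 1)*(k^2 + 6*k + 8) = (k - 2)*(k - 1)*(k + 2)*(k + 4)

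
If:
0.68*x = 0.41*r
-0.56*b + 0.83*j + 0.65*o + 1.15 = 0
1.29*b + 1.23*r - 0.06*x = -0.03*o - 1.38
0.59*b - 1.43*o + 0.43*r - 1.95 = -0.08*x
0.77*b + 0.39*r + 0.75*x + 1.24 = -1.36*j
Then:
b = -0.37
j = -0.26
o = -1.75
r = -0.71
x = -0.43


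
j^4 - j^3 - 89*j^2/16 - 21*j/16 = j*(j - 3)*(j + 1/4)*(j + 7/4)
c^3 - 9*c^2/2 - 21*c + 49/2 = (c - 7)*(c - 1)*(c + 7/2)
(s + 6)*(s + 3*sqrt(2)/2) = s^2 + 3*sqrt(2)*s/2 + 6*s + 9*sqrt(2)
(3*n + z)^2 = 9*n^2 + 6*n*z + z^2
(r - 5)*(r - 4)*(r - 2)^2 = r^4 - 13*r^3 + 60*r^2 - 116*r + 80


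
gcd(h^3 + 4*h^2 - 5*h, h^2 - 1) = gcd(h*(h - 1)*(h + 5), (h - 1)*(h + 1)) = h - 1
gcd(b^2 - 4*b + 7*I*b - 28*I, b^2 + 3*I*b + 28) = b + 7*I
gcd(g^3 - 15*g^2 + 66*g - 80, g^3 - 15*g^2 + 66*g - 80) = g^3 - 15*g^2 + 66*g - 80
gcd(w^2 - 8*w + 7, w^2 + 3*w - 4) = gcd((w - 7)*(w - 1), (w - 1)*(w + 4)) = w - 1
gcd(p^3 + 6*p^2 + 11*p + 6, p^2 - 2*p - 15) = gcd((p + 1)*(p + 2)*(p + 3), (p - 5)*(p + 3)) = p + 3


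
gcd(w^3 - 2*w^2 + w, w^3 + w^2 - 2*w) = w^2 - w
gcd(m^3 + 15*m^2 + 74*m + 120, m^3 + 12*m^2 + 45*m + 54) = m + 6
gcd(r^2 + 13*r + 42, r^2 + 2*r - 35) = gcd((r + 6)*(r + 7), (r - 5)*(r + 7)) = r + 7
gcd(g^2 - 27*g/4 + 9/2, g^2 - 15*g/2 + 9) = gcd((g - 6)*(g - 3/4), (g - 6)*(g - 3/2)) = g - 6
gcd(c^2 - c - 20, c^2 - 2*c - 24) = c + 4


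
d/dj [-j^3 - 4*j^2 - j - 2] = -3*j^2 - 8*j - 1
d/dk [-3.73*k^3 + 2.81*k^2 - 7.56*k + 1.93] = -11.19*k^2 + 5.62*k - 7.56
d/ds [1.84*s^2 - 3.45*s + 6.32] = 3.68*s - 3.45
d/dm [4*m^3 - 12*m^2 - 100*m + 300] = 12*m^2 - 24*m - 100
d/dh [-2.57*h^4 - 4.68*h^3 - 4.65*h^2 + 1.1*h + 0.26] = -10.28*h^3 - 14.04*h^2 - 9.3*h + 1.1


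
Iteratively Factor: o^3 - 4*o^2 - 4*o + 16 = (o - 2)*(o^2 - 2*o - 8) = (o - 2)*(o + 2)*(o - 4)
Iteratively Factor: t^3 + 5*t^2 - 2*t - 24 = (t + 3)*(t^2 + 2*t - 8) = (t + 3)*(t + 4)*(t - 2)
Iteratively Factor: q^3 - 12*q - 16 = (q - 4)*(q^2 + 4*q + 4) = (q - 4)*(q + 2)*(q + 2)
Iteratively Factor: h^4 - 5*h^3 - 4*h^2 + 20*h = (h - 5)*(h^3 - 4*h) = (h - 5)*(h + 2)*(h^2 - 2*h) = (h - 5)*(h - 2)*(h + 2)*(h)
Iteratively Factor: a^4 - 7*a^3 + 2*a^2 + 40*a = (a)*(a^3 - 7*a^2 + 2*a + 40) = a*(a - 4)*(a^2 - 3*a - 10) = a*(a - 5)*(a - 4)*(a + 2)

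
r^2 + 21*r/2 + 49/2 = (r + 7/2)*(r + 7)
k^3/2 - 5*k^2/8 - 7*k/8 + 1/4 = (k/2 + 1/2)*(k - 2)*(k - 1/4)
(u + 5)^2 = u^2 + 10*u + 25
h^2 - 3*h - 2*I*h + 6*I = (h - 3)*(h - 2*I)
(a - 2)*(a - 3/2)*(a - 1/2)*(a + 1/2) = a^4 - 7*a^3/2 + 11*a^2/4 + 7*a/8 - 3/4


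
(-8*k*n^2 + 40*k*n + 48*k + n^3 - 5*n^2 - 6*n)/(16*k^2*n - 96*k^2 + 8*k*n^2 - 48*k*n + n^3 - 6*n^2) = (-8*k*n - 8*k + n^2 + n)/(16*k^2 + 8*k*n + n^2)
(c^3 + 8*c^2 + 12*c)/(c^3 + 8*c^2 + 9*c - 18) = c*(c + 2)/(c^2 + 2*c - 3)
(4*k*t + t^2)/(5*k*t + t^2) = (4*k + t)/(5*k + t)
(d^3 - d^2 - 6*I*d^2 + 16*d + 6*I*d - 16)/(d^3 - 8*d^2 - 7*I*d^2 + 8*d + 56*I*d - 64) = (d^2 + d*(-1 + 2*I) - 2*I)/(d^2 + d*(-8 + I) - 8*I)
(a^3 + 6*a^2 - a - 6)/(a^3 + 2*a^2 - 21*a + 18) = (a + 1)/(a - 3)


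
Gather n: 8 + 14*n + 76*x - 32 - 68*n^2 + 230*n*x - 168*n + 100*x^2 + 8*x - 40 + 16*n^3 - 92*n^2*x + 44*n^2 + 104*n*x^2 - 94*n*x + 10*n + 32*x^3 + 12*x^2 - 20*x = 16*n^3 + n^2*(-92*x - 24) + n*(104*x^2 + 136*x - 144) + 32*x^3 + 112*x^2 + 64*x - 64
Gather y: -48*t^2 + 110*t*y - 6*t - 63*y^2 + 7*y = -48*t^2 - 6*t - 63*y^2 + y*(110*t + 7)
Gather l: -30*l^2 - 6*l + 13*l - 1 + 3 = -30*l^2 + 7*l + 2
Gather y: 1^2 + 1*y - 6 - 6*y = -5*y - 5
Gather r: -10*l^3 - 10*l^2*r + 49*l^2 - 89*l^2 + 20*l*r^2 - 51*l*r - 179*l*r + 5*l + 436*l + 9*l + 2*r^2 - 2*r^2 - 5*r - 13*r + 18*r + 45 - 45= -10*l^3 - 40*l^2 + 20*l*r^2 + 450*l + r*(-10*l^2 - 230*l)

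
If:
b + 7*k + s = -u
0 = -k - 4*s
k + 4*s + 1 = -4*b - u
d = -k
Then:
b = -u/4 - 1/4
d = u/9 - 1/27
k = 1/27 - u/9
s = u/36 - 1/108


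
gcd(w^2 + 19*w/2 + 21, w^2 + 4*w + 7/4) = w + 7/2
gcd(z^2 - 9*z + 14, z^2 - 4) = z - 2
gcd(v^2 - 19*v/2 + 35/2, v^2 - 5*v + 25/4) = v - 5/2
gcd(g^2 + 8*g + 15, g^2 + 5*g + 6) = g + 3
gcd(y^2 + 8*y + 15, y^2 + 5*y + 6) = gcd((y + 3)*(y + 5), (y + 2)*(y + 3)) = y + 3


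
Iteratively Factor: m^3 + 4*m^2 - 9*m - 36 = (m + 4)*(m^2 - 9) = (m - 3)*(m + 4)*(m + 3)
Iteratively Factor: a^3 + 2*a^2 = (a)*(a^2 + 2*a) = a*(a + 2)*(a)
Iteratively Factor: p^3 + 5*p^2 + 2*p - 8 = (p - 1)*(p^2 + 6*p + 8) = (p - 1)*(p + 4)*(p + 2)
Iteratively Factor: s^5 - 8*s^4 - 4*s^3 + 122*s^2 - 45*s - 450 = (s - 5)*(s^4 - 3*s^3 - 19*s^2 + 27*s + 90) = (s - 5)*(s - 3)*(s^3 - 19*s - 30) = (s - 5)*(s - 3)*(s + 3)*(s^2 - 3*s - 10) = (s - 5)^2*(s - 3)*(s + 3)*(s + 2)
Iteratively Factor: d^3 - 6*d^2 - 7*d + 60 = (d - 4)*(d^2 - 2*d - 15) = (d - 4)*(d + 3)*(d - 5)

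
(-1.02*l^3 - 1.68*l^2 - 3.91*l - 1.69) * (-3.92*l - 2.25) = 3.9984*l^4 + 8.8806*l^3 + 19.1072*l^2 + 15.4223*l + 3.8025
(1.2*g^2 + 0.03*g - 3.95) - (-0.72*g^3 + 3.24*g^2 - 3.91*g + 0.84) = 0.72*g^3 - 2.04*g^2 + 3.94*g - 4.79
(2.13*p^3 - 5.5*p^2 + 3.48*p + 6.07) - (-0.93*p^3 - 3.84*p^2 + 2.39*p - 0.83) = 3.06*p^3 - 1.66*p^2 + 1.09*p + 6.9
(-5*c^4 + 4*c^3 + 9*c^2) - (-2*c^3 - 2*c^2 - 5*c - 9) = -5*c^4 + 6*c^3 + 11*c^2 + 5*c + 9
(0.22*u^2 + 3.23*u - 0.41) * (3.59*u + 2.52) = 0.7898*u^3 + 12.1501*u^2 + 6.6677*u - 1.0332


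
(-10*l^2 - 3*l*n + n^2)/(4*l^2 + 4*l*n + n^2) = (-5*l + n)/(2*l + n)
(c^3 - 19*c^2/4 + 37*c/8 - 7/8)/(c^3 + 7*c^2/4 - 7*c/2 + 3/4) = (c - 7/2)/(c + 3)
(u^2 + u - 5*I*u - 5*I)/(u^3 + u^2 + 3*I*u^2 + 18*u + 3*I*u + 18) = (u - 5*I)/(u^2 + 3*I*u + 18)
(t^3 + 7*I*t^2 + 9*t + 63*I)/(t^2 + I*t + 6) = (t^2 + 4*I*t + 21)/(t - 2*I)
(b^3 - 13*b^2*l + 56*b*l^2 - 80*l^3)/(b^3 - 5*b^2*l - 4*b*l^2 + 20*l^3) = (b^2 - 8*b*l + 16*l^2)/(b^2 - 4*l^2)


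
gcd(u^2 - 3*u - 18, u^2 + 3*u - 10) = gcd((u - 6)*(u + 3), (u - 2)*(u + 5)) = 1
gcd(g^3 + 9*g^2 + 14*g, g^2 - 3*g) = g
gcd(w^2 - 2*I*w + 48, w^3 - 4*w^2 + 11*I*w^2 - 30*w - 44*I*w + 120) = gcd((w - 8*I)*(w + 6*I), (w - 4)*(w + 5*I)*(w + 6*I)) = w + 6*I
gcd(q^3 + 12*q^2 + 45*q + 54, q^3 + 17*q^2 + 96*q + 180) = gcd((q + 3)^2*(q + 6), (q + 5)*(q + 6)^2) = q + 6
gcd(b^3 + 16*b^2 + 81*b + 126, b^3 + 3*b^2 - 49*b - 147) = b^2 + 10*b + 21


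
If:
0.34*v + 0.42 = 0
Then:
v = -1.24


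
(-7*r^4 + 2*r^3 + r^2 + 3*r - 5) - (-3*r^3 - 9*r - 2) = -7*r^4 + 5*r^3 + r^2 + 12*r - 3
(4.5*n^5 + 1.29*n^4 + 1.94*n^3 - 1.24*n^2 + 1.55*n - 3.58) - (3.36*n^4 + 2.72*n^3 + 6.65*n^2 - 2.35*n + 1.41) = 4.5*n^5 - 2.07*n^4 - 0.78*n^3 - 7.89*n^2 + 3.9*n - 4.99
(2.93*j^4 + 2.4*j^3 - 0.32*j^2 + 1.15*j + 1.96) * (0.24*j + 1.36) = 0.7032*j^5 + 4.5608*j^4 + 3.1872*j^3 - 0.1592*j^2 + 2.0344*j + 2.6656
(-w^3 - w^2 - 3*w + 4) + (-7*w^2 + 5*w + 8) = -w^3 - 8*w^2 + 2*w + 12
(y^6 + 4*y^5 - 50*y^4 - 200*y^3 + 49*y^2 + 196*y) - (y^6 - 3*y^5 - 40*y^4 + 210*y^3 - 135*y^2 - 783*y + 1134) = 7*y^5 - 10*y^4 - 410*y^3 + 184*y^2 + 979*y - 1134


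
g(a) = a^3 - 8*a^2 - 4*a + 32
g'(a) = 3*a^2 - 16*a - 4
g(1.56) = 10.09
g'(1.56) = -21.66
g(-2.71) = -35.82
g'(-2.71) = 61.39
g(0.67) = 26.03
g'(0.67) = -13.37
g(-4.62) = -218.89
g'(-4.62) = 133.95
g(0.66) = 26.16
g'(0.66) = -13.25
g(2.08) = -1.93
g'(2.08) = -24.30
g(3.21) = -30.20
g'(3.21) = -24.45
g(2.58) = -14.40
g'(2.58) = -25.31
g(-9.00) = -1309.00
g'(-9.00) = 383.00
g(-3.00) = -55.00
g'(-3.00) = 71.00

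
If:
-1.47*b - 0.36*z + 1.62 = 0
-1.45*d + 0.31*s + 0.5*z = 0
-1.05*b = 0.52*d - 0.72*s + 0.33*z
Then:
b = 1.10204081632653 - 0.244897959183673*z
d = 0.433377564890931*z + 0.406336979739789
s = 0.41418538416726*z + 1.90060845362159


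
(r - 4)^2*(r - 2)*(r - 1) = r^4 - 11*r^3 + 42*r^2 - 64*r + 32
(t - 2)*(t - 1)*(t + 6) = t^3 + 3*t^2 - 16*t + 12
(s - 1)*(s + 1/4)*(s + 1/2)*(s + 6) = s^4 + 23*s^3/4 - 17*s^2/8 - 31*s/8 - 3/4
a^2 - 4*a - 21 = (a - 7)*(a + 3)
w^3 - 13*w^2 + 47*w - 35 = (w - 7)*(w - 5)*(w - 1)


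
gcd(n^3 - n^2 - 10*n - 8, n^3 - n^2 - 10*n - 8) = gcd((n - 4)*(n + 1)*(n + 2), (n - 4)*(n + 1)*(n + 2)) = n^3 - n^2 - 10*n - 8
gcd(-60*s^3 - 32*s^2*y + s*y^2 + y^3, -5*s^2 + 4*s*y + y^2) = 5*s + y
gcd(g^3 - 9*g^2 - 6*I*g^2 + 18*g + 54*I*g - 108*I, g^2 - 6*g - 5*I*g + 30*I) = g - 6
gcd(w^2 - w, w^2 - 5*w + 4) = w - 1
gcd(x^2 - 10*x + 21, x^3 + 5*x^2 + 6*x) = 1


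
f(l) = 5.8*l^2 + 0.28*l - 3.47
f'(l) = 11.6*l + 0.28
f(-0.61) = -1.48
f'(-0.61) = -6.80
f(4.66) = 123.79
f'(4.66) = 54.34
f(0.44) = -2.22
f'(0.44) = 5.38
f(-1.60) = 10.93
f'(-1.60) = -18.28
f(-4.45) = 110.14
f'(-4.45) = -51.34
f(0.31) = -2.83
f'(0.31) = 3.88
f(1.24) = 5.80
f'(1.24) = 14.66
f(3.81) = 81.79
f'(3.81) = 44.48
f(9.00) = 468.85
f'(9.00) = 104.68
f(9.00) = 468.85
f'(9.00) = 104.68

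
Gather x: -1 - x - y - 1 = -x - y - 2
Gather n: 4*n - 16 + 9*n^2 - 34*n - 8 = 9*n^2 - 30*n - 24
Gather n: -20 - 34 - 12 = -66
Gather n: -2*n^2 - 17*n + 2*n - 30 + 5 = -2*n^2 - 15*n - 25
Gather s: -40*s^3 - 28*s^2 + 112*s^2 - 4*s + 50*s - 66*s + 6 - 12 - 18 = -40*s^3 + 84*s^2 - 20*s - 24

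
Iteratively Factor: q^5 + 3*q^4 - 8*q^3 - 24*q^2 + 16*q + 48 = (q + 3)*(q^4 - 8*q^2 + 16) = (q + 2)*(q + 3)*(q^3 - 2*q^2 - 4*q + 8) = (q + 2)^2*(q + 3)*(q^2 - 4*q + 4) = (q - 2)*(q + 2)^2*(q + 3)*(q - 2)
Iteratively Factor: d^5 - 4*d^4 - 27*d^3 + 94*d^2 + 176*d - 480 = (d + 3)*(d^4 - 7*d^3 - 6*d^2 + 112*d - 160) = (d + 3)*(d + 4)*(d^3 - 11*d^2 + 38*d - 40) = (d - 2)*(d + 3)*(d + 4)*(d^2 - 9*d + 20) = (d - 4)*(d - 2)*(d + 3)*(d + 4)*(d - 5)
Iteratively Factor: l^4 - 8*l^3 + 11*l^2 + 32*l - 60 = (l - 3)*(l^3 - 5*l^2 - 4*l + 20) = (l - 5)*(l - 3)*(l^2 - 4) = (l - 5)*(l - 3)*(l - 2)*(l + 2)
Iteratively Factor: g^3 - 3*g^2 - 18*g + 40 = (g + 4)*(g^2 - 7*g + 10) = (g - 2)*(g + 4)*(g - 5)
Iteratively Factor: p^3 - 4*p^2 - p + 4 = (p - 4)*(p^2 - 1) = (p - 4)*(p - 1)*(p + 1)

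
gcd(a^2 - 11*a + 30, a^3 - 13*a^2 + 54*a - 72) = a - 6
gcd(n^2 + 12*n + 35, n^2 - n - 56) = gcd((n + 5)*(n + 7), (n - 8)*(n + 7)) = n + 7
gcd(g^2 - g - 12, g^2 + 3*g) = g + 3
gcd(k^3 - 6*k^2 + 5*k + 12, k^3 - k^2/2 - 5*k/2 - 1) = k + 1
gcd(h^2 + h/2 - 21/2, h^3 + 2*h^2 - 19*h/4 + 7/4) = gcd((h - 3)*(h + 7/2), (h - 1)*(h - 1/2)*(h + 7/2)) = h + 7/2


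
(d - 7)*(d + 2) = d^2 - 5*d - 14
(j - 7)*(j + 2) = j^2 - 5*j - 14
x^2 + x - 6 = (x - 2)*(x + 3)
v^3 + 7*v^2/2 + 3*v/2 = v*(v + 1/2)*(v + 3)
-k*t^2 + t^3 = t^2*(-k + t)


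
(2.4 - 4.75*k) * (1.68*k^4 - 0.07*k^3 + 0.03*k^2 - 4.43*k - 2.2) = -7.98*k^5 + 4.3645*k^4 - 0.3105*k^3 + 21.1145*k^2 - 0.181999999999999*k - 5.28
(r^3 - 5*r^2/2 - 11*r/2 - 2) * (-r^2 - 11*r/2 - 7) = -r^5 - 3*r^4 + 49*r^3/4 + 199*r^2/4 + 99*r/2 + 14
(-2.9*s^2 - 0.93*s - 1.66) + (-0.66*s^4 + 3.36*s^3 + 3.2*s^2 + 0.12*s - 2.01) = -0.66*s^4 + 3.36*s^3 + 0.3*s^2 - 0.81*s - 3.67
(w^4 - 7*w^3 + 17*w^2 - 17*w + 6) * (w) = w^5 - 7*w^4 + 17*w^3 - 17*w^2 + 6*w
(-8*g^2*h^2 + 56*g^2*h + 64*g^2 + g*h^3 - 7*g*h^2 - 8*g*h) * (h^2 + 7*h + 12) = -8*g^2*h^4 + 360*g^2*h^2 + 1120*g^2*h + 768*g^2 + g*h^5 - 45*g*h^3 - 140*g*h^2 - 96*g*h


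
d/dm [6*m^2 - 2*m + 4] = 12*m - 2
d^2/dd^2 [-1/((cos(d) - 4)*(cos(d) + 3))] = (4*sin(d)^4 - 51*sin(d)^2 - 33*cos(d)/4 - 3*cos(3*d)/4 + 21)/((cos(d) - 4)^3*(cos(d) + 3)^3)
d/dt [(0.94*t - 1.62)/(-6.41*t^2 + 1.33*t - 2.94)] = (6.0254*t^2 - 20.7684*t - 0.609)/(41.0881*t^4 - 17.0506*t^3 + 39.4597*t^2 - 7.8204*t + 8.6436)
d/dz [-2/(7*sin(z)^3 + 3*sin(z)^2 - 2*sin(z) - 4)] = 2*(21*sin(z)^2 + 6*sin(z) - 2)*cos(z)/(7*sin(z)^3 + 3*sin(z)^2 - 2*sin(z) - 4)^2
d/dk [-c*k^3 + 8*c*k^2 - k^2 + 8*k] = -3*c*k^2 + 16*c*k - 2*k + 8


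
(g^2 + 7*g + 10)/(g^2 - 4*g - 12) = (g + 5)/(g - 6)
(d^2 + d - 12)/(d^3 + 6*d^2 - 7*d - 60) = 1/(d + 5)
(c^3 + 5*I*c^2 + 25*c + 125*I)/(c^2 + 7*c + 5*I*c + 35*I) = (c^2 + 25)/(c + 7)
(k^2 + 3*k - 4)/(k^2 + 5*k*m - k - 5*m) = (k + 4)/(k + 5*m)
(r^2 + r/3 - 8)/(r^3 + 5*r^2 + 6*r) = (r - 8/3)/(r*(r + 2))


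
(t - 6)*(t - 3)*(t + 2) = t^3 - 7*t^2 + 36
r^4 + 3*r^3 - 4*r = r*(r - 1)*(r + 2)^2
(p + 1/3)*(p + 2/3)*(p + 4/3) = p^3 + 7*p^2/3 + 14*p/9 + 8/27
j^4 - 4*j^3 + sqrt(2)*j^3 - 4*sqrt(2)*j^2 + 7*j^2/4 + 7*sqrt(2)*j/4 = j*(j - 7/2)*(j - 1/2)*(j + sqrt(2))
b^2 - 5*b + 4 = (b - 4)*(b - 1)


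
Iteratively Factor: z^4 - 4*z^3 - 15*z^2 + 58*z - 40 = (z + 4)*(z^3 - 8*z^2 + 17*z - 10) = (z - 2)*(z + 4)*(z^2 - 6*z + 5) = (z - 2)*(z - 1)*(z + 4)*(z - 5)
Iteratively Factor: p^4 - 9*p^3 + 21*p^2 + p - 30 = (p - 3)*(p^3 - 6*p^2 + 3*p + 10) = (p - 3)*(p - 2)*(p^2 - 4*p - 5) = (p - 5)*(p - 3)*(p - 2)*(p + 1)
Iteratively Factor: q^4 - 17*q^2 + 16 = (q - 1)*(q^3 + q^2 - 16*q - 16) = (q - 4)*(q - 1)*(q^2 + 5*q + 4) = (q - 4)*(q - 1)*(q + 1)*(q + 4)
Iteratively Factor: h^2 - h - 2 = (h - 2)*(h + 1)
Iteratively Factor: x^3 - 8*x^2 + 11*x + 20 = (x - 4)*(x^2 - 4*x - 5) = (x - 5)*(x - 4)*(x + 1)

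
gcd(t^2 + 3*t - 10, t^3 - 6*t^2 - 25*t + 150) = t + 5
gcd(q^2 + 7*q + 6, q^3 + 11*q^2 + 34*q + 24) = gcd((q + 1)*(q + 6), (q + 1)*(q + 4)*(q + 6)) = q^2 + 7*q + 6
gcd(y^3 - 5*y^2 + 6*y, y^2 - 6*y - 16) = 1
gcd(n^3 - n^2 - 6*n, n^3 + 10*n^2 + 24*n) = n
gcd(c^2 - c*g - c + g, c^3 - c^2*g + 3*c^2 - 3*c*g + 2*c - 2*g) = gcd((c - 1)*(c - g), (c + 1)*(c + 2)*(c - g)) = c - g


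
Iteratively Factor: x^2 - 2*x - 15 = (x + 3)*(x - 5)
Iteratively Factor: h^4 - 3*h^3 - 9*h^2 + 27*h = (h)*(h^3 - 3*h^2 - 9*h + 27) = h*(h - 3)*(h^2 - 9) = h*(h - 3)^2*(h + 3)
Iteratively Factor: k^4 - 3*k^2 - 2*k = (k + 1)*(k^3 - k^2 - 2*k) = k*(k + 1)*(k^2 - k - 2) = k*(k + 1)^2*(k - 2)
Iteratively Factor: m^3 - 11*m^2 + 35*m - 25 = (m - 5)*(m^2 - 6*m + 5) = (m - 5)*(m - 1)*(m - 5)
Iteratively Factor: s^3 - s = (s - 1)*(s^2 + s) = s*(s - 1)*(s + 1)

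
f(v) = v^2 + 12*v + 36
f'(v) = 2*v + 12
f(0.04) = 36.48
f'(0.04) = 12.08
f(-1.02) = 24.80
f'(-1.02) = 9.96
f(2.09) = 65.45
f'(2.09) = 16.18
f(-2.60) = 11.56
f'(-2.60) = 6.80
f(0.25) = 39.06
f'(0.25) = 12.50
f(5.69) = 136.66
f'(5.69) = 23.38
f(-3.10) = 8.41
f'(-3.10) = 5.80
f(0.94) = 48.16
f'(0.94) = 13.88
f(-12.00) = 36.00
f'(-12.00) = -12.00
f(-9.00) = 9.00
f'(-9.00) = -6.00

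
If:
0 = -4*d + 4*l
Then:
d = l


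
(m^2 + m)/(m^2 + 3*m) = (m + 1)/(m + 3)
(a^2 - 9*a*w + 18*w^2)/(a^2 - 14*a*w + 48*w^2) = (-a + 3*w)/(-a + 8*w)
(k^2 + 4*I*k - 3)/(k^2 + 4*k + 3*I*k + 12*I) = (k + I)/(k + 4)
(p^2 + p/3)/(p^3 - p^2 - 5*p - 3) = p*(3*p + 1)/(3*(p^3 - p^2 - 5*p - 3))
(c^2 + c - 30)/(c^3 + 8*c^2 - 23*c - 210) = 1/(c + 7)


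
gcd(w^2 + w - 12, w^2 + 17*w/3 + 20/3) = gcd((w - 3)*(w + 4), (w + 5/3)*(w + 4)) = w + 4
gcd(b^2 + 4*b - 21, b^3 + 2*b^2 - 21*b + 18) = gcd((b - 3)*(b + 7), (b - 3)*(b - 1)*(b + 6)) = b - 3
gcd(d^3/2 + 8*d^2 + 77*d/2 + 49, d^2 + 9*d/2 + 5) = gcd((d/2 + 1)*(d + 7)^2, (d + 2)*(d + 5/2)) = d + 2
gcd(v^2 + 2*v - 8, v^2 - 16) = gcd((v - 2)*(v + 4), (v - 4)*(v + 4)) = v + 4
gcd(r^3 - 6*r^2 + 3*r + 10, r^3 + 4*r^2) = 1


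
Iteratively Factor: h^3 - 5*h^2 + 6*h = (h)*(h^2 - 5*h + 6) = h*(h - 2)*(h - 3)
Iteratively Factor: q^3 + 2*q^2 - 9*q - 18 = (q - 3)*(q^2 + 5*q + 6) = (q - 3)*(q + 3)*(q + 2)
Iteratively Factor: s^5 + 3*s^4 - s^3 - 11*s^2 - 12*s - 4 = (s + 2)*(s^4 + s^3 - 3*s^2 - 5*s - 2) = (s - 2)*(s + 2)*(s^3 + 3*s^2 + 3*s + 1) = (s - 2)*(s + 1)*(s + 2)*(s^2 + 2*s + 1) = (s - 2)*(s + 1)^2*(s + 2)*(s + 1)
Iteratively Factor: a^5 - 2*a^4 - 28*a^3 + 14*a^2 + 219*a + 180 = (a + 1)*(a^4 - 3*a^3 - 25*a^2 + 39*a + 180) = (a + 1)*(a + 3)*(a^3 - 6*a^2 - 7*a + 60) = (a + 1)*(a + 3)^2*(a^2 - 9*a + 20) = (a - 4)*(a + 1)*(a + 3)^2*(a - 5)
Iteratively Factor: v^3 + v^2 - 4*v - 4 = (v - 2)*(v^2 + 3*v + 2) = (v - 2)*(v + 2)*(v + 1)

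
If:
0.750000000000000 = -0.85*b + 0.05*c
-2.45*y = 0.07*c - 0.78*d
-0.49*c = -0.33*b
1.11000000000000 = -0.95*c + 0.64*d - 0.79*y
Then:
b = -0.92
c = -0.62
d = 1.38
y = 0.46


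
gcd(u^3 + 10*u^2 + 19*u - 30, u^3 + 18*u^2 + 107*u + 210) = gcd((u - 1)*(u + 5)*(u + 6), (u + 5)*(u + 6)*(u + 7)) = u^2 + 11*u + 30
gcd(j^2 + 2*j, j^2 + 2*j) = j^2 + 2*j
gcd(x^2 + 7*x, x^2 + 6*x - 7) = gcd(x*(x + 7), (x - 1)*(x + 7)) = x + 7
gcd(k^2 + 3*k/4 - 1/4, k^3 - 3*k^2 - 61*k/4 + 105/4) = 1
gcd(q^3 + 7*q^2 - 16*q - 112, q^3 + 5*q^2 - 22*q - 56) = q^2 + 3*q - 28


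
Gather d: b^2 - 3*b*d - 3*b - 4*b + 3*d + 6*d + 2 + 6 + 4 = b^2 - 7*b + d*(9 - 3*b) + 12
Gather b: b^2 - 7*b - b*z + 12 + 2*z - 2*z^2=b^2 + b*(-z - 7) - 2*z^2 + 2*z + 12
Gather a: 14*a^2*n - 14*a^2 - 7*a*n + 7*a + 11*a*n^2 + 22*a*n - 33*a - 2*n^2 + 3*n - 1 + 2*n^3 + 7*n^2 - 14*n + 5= a^2*(14*n - 14) + a*(11*n^2 + 15*n - 26) + 2*n^3 + 5*n^2 - 11*n + 4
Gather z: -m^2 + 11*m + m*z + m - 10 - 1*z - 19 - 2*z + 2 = -m^2 + 12*m + z*(m - 3) - 27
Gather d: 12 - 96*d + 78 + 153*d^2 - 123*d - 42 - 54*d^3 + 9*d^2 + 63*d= -54*d^3 + 162*d^2 - 156*d + 48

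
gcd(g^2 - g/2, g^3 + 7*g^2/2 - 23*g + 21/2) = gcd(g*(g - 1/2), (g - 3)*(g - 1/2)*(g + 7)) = g - 1/2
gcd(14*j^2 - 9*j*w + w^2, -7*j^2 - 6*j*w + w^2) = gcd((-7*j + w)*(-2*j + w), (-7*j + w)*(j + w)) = -7*j + w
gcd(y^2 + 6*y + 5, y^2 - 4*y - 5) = y + 1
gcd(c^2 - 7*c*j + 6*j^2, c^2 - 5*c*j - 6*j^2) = c - 6*j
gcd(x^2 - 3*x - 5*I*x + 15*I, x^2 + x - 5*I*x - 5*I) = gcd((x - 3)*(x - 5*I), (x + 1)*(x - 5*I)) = x - 5*I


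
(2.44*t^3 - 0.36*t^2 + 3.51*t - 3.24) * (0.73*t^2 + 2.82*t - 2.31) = 1.7812*t^5 + 6.618*t^4 - 4.0893*t^3 + 8.3646*t^2 - 17.2449*t + 7.4844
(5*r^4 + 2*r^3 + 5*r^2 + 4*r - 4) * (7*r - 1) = 35*r^5 + 9*r^4 + 33*r^3 + 23*r^2 - 32*r + 4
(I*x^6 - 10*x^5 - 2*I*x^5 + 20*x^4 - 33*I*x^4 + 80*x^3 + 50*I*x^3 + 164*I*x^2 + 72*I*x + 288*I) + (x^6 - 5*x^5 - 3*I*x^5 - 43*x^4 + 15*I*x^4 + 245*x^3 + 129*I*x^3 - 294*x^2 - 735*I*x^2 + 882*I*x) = x^6 + I*x^6 - 15*x^5 - 5*I*x^5 - 23*x^4 - 18*I*x^4 + 325*x^3 + 179*I*x^3 - 294*x^2 - 571*I*x^2 + 954*I*x + 288*I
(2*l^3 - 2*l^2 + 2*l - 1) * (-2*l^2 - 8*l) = -4*l^5 - 12*l^4 + 12*l^3 - 14*l^2 + 8*l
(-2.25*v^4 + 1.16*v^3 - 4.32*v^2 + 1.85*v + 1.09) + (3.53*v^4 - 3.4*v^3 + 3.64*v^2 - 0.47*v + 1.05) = 1.28*v^4 - 2.24*v^3 - 0.68*v^2 + 1.38*v + 2.14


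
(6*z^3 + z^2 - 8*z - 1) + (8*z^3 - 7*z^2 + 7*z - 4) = 14*z^3 - 6*z^2 - z - 5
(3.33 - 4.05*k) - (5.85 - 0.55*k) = -3.5*k - 2.52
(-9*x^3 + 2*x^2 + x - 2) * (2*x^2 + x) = -18*x^5 - 5*x^4 + 4*x^3 - 3*x^2 - 2*x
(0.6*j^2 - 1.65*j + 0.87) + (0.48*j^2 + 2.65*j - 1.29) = 1.08*j^2 + 1.0*j - 0.42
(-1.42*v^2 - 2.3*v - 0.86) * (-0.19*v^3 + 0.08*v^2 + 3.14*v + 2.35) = 0.2698*v^5 + 0.3234*v^4 - 4.4794*v^3 - 10.6278*v^2 - 8.1054*v - 2.021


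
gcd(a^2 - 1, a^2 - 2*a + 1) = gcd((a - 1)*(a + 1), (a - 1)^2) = a - 1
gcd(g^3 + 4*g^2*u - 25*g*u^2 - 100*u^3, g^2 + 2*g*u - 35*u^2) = -g + 5*u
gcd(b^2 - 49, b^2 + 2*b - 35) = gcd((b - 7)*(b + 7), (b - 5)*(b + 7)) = b + 7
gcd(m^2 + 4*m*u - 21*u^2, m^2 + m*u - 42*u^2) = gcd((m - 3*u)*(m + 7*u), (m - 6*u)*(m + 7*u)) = m + 7*u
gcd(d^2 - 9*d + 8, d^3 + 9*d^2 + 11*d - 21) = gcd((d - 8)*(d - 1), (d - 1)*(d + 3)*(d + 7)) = d - 1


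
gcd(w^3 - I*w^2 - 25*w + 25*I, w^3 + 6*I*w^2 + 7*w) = w - I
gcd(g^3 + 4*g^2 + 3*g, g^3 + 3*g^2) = g^2 + 3*g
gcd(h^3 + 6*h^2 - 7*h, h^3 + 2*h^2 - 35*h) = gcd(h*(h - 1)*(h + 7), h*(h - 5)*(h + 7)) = h^2 + 7*h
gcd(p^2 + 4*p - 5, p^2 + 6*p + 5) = p + 5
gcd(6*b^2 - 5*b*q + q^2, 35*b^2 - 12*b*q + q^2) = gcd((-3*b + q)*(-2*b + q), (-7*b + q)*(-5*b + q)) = 1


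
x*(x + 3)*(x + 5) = x^3 + 8*x^2 + 15*x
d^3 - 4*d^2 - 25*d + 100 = (d - 5)*(d - 4)*(d + 5)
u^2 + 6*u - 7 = (u - 1)*(u + 7)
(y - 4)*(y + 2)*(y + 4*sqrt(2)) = y^3 - 2*y^2 + 4*sqrt(2)*y^2 - 8*sqrt(2)*y - 8*y - 32*sqrt(2)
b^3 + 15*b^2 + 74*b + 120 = (b + 4)*(b + 5)*(b + 6)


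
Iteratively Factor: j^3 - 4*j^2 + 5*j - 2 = (j - 2)*(j^2 - 2*j + 1) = (j - 2)*(j - 1)*(j - 1)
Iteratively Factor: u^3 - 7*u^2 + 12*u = (u - 4)*(u^2 - 3*u) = (u - 4)*(u - 3)*(u)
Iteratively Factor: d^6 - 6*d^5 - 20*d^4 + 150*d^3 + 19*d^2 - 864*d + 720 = (d - 1)*(d^5 - 5*d^4 - 25*d^3 + 125*d^2 + 144*d - 720) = (d - 1)*(d + 3)*(d^4 - 8*d^3 - d^2 + 128*d - 240) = (d - 1)*(d + 3)*(d + 4)*(d^3 - 12*d^2 + 47*d - 60) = (d - 3)*(d - 1)*(d + 3)*(d + 4)*(d^2 - 9*d + 20) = (d - 4)*(d - 3)*(d - 1)*(d + 3)*(d + 4)*(d - 5)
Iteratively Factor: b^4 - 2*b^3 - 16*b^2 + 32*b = (b - 2)*(b^3 - 16*b) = b*(b - 2)*(b^2 - 16) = b*(b - 2)*(b + 4)*(b - 4)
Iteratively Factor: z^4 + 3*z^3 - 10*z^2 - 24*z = (z + 2)*(z^3 + z^2 - 12*z) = z*(z + 2)*(z^2 + z - 12) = z*(z + 2)*(z + 4)*(z - 3)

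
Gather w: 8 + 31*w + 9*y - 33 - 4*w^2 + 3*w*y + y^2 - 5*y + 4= -4*w^2 + w*(3*y + 31) + y^2 + 4*y - 21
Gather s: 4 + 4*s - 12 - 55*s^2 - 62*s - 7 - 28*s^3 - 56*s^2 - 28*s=-28*s^3 - 111*s^2 - 86*s - 15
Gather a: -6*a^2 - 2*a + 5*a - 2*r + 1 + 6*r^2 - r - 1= -6*a^2 + 3*a + 6*r^2 - 3*r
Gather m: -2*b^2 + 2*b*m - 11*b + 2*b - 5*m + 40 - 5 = -2*b^2 - 9*b + m*(2*b - 5) + 35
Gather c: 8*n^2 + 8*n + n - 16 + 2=8*n^2 + 9*n - 14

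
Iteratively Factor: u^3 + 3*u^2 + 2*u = (u + 2)*(u^2 + u) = u*(u + 2)*(u + 1)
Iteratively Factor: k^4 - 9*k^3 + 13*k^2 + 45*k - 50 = (k - 5)*(k^3 - 4*k^2 - 7*k + 10) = (k - 5)*(k - 1)*(k^2 - 3*k - 10) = (k - 5)^2*(k - 1)*(k + 2)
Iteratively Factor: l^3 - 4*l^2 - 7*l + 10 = (l - 5)*(l^2 + l - 2) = (l - 5)*(l + 2)*(l - 1)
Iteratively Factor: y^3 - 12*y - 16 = (y + 2)*(y^2 - 2*y - 8) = (y - 4)*(y + 2)*(y + 2)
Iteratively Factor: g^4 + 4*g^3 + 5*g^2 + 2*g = (g + 1)*(g^3 + 3*g^2 + 2*g) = (g + 1)^2*(g^2 + 2*g) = g*(g + 1)^2*(g + 2)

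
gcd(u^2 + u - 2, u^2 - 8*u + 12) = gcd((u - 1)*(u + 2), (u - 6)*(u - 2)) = 1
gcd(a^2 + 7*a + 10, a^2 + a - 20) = a + 5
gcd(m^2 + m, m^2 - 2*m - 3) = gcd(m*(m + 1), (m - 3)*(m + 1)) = m + 1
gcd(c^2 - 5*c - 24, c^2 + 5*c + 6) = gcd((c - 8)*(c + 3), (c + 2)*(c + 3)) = c + 3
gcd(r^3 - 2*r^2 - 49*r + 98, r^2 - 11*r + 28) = r - 7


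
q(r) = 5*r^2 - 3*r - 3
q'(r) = 10*r - 3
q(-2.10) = 25.35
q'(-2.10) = -24.00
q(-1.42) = 11.34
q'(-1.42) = -17.20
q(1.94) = 10.00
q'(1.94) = 16.40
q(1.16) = 0.25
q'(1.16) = 8.60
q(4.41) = 81.01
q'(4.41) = 41.10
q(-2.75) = 43.06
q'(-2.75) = -30.50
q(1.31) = 1.65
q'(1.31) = 10.10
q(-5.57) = 168.83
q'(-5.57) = -58.70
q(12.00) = 681.00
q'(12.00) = 117.00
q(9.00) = 375.00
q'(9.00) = 87.00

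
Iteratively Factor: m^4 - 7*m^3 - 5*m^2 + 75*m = (m)*(m^3 - 7*m^2 - 5*m + 75) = m*(m - 5)*(m^2 - 2*m - 15) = m*(m - 5)*(m + 3)*(m - 5)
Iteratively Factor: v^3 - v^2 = (v - 1)*(v^2) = v*(v - 1)*(v)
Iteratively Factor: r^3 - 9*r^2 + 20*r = (r - 5)*(r^2 - 4*r) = r*(r - 5)*(r - 4)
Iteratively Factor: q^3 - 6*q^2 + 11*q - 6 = (q - 1)*(q^2 - 5*q + 6) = (q - 3)*(q - 1)*(q - 2)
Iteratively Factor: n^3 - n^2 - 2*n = (n + 1)*(n^2 - 2*n) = (n - 2)*(n + 1)*(n)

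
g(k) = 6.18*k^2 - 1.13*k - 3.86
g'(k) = 12.36*k - 1.13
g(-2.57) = 39.86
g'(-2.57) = -32.90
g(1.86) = 15.42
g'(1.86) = 21.86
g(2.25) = 24.88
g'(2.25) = 26.68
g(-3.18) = 62.23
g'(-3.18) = -40.43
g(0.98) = 0.97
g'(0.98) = 10.98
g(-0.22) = -3.31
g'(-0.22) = -3.85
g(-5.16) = 166.52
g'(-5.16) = -64.91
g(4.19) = 99.90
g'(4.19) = 50.66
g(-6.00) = 225.40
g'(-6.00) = -75.29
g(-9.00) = 506.89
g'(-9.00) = -112.37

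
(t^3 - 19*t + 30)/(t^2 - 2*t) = t + 2 - 15/t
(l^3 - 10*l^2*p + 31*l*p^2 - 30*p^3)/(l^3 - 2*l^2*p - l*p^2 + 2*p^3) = (-l^2 + 8*l*p - 15*p^2)/(-l^2 + p^2)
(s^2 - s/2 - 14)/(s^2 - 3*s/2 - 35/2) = (s - 4)/(s - 5)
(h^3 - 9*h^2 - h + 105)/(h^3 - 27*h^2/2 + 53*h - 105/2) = 2*(h + 3)/(2*h - 3)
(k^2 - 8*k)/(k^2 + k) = (k - 8)/(k + 1)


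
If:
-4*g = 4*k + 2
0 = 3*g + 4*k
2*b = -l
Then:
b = -l/2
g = -2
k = 3/2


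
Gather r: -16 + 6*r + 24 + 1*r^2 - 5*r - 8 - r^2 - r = 0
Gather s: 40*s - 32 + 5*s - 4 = 45*s - 36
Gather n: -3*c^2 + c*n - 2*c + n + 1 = -3*c^2 - 2*c + n*(c + 1) + 1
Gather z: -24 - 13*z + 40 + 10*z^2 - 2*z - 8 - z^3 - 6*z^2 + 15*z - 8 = -z^3 + 4*z^2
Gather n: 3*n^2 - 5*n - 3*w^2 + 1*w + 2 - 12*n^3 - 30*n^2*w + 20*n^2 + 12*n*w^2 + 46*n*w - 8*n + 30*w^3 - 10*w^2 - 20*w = -12*n^3 + n^2*(23 - 30*w) + n*(12*w^2 + 46*w - 13) + 30*w^3 - 13*w^2 - 19*w + 2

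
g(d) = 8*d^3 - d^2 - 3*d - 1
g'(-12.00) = 3477.00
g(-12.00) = -13933.00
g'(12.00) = 3429.00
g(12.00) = 13643.00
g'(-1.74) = 73.14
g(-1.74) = -40.95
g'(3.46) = 277.40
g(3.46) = 308.02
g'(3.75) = 327.00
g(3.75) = 395.56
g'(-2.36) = 135.39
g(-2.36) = -104.64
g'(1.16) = 26.97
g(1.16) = 6.66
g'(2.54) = 146.76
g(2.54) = 116.02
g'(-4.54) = 500.76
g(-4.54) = -756.60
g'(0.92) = 15.47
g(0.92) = 1.62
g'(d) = 24*d^2 - 2*d - 3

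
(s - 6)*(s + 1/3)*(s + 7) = s^3 + 4*s^2/3 - 125*s/3 - 14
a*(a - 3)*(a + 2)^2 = a^4 + a^3 - 8*a^2 - 12*a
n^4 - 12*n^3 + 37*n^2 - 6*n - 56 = (n - 7)*(n - 4)*(n - 2)*(n + 1)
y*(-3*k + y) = -3*k*y + y^2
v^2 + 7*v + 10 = (v + 2)*(v + 5)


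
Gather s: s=s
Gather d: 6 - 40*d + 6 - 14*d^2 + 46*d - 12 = -14*d^2 + 6*d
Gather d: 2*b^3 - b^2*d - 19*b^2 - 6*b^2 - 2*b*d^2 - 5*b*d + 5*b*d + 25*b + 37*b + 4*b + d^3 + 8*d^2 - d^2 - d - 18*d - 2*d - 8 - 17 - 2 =2*b^3 - 25*b^2 + 66*b + d^3 + d^2*(7 - 2*b) + d*(-b^2 - 21) - 27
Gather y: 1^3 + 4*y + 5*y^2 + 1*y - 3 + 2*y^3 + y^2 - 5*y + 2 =2*y^3 + 6*y^2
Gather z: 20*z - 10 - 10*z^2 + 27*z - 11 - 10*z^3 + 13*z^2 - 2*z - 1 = -10*z^3 + 3*z^2 + 45*z - 22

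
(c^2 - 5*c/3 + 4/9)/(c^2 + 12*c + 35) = (9*c^2 - 15*c + 4)/(9*(c^2 + 12*c + 35))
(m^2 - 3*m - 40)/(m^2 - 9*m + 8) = (m + 5)/(m - 1)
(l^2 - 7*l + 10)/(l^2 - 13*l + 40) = (l - 2)/(l - 8)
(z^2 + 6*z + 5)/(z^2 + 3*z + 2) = (z + 5)/(z + 2)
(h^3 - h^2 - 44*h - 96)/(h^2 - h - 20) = (h^2 - 5*h - 24)/(h - 5)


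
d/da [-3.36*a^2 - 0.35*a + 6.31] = -6.72*a - 0.35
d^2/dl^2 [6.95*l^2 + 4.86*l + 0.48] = 13.9000000000000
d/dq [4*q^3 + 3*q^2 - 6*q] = 12*q^2 + 6*q - 6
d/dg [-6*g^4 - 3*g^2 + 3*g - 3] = -24*g^3 - 6*g + 3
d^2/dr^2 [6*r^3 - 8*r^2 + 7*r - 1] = 36*r - 16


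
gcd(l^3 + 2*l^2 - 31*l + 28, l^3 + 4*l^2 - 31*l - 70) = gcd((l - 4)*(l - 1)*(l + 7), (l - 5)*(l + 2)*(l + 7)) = l + 7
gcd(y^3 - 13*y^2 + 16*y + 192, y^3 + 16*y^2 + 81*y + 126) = y + 3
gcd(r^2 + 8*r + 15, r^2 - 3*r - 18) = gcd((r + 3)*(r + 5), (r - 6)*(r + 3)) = r + 3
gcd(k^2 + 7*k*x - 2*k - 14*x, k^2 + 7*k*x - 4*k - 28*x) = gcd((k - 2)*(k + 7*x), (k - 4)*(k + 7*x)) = k + 7*x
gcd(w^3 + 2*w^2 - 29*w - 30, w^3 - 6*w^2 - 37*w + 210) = w^2 + w - 30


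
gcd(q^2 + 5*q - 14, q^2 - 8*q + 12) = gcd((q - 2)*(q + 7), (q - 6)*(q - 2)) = q - 2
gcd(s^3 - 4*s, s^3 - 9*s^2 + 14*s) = s^2 - 2*s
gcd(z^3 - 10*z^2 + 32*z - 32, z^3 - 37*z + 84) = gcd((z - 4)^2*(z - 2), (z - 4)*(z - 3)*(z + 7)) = z - 4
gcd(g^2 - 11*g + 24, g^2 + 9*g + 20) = 1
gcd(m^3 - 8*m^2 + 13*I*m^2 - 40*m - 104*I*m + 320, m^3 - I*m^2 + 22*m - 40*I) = m + 5*I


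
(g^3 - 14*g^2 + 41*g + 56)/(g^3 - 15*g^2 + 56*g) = (g + 1)/g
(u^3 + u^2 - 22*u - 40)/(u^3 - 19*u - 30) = (u + 4)/(u + 3)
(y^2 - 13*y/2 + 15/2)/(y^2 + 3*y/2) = (2*y^2 - 13*y + 15)/(y*(2*y + 3))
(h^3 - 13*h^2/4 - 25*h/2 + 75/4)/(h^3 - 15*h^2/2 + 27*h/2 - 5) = (4*h^2 + 7*h - 15)/(2*(2*h^2 - 5*h + 2))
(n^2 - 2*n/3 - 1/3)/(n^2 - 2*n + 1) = (n + 1/3)/(n - 1)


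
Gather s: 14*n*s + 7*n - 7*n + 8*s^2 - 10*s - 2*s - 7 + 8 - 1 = 8*s^2 + s*(14*n - 12)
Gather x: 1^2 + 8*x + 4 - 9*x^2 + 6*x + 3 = -9*x^2 + 14*x + 8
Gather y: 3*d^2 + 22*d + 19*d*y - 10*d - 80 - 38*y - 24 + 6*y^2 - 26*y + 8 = 3*d^2 + 12*d + 6*y^2 + y*(19*d - 64) - 96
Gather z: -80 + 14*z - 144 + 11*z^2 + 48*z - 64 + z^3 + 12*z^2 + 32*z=z^3 + 23*z^2 + 94*z - 288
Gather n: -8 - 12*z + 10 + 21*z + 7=9*z + 9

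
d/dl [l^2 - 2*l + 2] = 2*l - 2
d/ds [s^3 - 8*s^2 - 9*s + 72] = 3*s^2 - 16*s - 9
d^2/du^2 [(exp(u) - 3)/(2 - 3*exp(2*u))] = (-9*exp(4*u) + 108*exp(3*u) - 36*exp(2*u) + 72*exp(u) - 4)*exp(u)/(27*exp(6*u) - 54*exp(4*u) + 36*exp(2*u) - 8)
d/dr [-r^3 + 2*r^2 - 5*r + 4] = -3*r^2 + 4*r - 5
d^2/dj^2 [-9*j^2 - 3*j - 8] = -18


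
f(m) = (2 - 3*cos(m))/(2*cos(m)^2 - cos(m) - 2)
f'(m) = (2 - 3*cos(m))*(4*sin(m)*cos(m) - sin(m))/(2*cos(m)^2 - cos(m) - 2)^2 + 3*sin(m)/(2*cos(m)^2 - cos(m) - 2) = (6*sin(m)^2 + 8*cos(m) - 14)*sin(m)/(2*sin(m)^2 + cos(m))^2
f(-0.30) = 0.77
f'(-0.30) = 1.35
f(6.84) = 0.39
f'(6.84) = -1.48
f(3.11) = 5.01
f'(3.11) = -0.70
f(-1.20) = -0.43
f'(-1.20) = 1.24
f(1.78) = -1.54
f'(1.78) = -3.33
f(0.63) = 0.28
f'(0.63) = -1.42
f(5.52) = 0.10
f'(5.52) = 1.31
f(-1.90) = -2.02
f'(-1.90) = 4.93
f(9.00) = 8.28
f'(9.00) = -25.58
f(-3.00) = 5.23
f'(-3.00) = 3.41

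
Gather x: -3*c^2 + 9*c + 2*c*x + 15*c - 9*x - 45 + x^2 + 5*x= -3*c^2 + 24*c + x^2 + x*(2*c - 4) - 45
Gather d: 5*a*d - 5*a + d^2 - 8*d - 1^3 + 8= -5*a + d^2 + d*(5*a - 8) + 7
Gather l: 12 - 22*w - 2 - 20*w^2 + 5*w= -20*w^2 - 17*w + 10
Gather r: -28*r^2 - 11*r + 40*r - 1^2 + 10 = -28*r^2 + 29*r + 9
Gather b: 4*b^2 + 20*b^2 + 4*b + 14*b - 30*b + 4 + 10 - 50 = 24*b^2 - 12*b - 36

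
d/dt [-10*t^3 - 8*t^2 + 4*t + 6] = -30*t^2 - 16*t + 4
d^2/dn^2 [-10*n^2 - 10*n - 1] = -20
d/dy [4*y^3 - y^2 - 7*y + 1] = 12*y^2 - 2*y - 7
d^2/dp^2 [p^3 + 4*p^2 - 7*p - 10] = 6*p + 8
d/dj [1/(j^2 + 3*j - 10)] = (-2*j - 3)/(j^2 + 3*j - 10)^2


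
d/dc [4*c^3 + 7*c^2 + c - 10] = 12*c^2 + 14*c + 1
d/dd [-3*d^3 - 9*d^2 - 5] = 9*d*(-d - 2)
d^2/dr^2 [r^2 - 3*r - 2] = 2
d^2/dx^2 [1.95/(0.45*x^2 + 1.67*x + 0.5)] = (-0.78975*x^2 - 2.93085*x + 1.95*(0.9*x + 1.67)*(1.8*x + 3.34) - 0.8775)/(0.45*x^2 + 1.67*x + 0.5)^3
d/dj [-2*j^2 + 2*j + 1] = 2 - 4*j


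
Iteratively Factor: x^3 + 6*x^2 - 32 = (x + 4)*(x^2 + 2*x - 8) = (x + 4)^2*(x - 2)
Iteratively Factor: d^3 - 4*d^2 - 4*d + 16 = (d - 4)*(d^2 - 4) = (d - 4)*(d + 2)*(d - 2)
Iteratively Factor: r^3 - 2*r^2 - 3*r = (r + 1)*(r^2 - 3*r) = r*(r + 1)*(r - 3)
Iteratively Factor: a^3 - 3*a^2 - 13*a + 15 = (a - 1)*(a^2 - 2*a - 15) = (a - 5)*(a - 1)*(a + 3)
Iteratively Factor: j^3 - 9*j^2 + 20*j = (j - 4)*(j^2 - 5*j) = (j - 5)*(j - 4)*(j)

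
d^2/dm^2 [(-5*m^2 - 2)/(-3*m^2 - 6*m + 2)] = 4*(-45*m^3 + 72*m^2 + 54*m + 52)/(27*m^6 + 162*m^5 + 270*m^4 - 180*m^2 + 72*m - 8)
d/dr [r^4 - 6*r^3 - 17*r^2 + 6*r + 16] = 4*r^3 - 18*r^2 - 34*r + 6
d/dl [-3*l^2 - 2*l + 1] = -6*l - 2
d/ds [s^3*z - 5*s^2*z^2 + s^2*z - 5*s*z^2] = z*(3*s^2 - 10*s*z + 2*s - 5*z)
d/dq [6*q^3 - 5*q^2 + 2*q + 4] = 18*q^2 - 10*q + 2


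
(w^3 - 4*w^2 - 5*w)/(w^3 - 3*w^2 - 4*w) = (w - 5)/(w - 4)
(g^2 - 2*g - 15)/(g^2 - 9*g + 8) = (g^2 - 2*g - 15)/(g^2 - 9*g + 8)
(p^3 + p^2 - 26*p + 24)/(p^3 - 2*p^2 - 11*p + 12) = (p + 6)/(p + 3)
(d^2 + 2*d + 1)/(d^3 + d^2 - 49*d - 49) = (d + 1)/(d^2 - 49)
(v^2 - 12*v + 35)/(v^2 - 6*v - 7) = (v - 5)/(v + 1)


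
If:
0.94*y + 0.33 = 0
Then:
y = -0.35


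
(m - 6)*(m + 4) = m^2 - 2*m - 24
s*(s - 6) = s^2 - 6*s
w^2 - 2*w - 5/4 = (w - 5/2)*(w + 1/2)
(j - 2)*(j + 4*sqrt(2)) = j^2 - 2*j + 4*sqrt(2)*j - 8*sqrt(2)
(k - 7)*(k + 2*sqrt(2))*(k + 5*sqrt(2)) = k^3 - 7*k^2 + 7*sqrt(2)*k^2 - 49*sqrt(2)*k + 20*k - 140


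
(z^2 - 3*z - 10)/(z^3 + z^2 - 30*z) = (z + 2)/(z*(z + 6))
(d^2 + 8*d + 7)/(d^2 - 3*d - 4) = (d + 7)/(d - 4)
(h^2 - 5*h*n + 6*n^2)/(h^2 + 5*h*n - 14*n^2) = (h - 3*n)/(h + 7*n)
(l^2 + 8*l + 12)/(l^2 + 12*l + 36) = (l + 2)/(l + 6)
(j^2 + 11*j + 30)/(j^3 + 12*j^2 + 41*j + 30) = 1/(j + 1)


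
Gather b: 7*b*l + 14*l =7*b*l + 14*l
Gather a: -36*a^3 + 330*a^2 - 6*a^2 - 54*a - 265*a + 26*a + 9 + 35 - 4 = -36*a^3 + 324*a^2 - 293*a + 40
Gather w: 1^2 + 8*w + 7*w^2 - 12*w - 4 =7*w^2 - 4*w - 3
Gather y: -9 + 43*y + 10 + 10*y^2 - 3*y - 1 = 10*y^2 + 40*y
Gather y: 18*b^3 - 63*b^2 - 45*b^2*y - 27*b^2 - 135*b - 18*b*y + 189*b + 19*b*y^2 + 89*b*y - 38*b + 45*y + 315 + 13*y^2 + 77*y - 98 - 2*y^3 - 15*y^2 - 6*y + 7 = 18*b^3 - 90*b^2 + 16*b - 2*y^3 + y^2*(19*b - 2) + y*(-45*b^2 + 71*b + 116) + 224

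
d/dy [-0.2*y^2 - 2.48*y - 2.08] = -0.4*y - 2.48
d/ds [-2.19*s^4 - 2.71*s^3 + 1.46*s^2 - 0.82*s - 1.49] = -8.76*s^3 - 8.13*s^2 + 2.92*s - 0.82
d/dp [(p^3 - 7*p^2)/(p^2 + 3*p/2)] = 2*(2*p^2 + 6*p - 21)/(4*p^2 + 12*p + 9)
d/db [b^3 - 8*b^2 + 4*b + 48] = 3*b^2 - 16*b + 4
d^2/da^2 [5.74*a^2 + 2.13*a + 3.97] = 11.4800000000000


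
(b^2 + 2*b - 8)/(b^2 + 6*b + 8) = (b - 2)/(b + 2)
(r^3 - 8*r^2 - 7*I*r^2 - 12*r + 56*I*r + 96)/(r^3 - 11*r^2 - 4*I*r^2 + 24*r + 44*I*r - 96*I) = (r - 3*I)/(r - 3)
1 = 1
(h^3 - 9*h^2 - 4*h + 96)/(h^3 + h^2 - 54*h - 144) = (h - 4)/(h + 6)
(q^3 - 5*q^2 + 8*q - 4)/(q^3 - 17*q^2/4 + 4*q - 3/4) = 4*(q^2 - 4*q + 4)/(4*q^2 - 13*q + 3)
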